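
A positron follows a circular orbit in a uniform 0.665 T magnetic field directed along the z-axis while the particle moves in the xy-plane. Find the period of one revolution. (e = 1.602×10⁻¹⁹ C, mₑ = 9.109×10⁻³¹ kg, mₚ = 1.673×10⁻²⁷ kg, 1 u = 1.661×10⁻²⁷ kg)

The cyclotron period depends only on m, q, B: T = 2πm/(|q|B).
T = 2π(9.109×10⁻³¹)/((1.602×10⁻¹⁹)(0.665)) ≈ 5.37×10⁻¹¹ s.

T ≈ 5.37×10⁻¹¹ s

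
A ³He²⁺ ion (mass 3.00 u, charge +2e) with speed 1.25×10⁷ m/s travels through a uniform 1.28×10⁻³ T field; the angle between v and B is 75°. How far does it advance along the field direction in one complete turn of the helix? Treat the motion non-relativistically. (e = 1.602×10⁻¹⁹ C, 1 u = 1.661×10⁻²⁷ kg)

p ≈ 247 m

v∥ = v cosθ = 1.25×10⁷·cos75° ≈ 3.235×10⁶ m/s.
T = 2πm/(|q|B) = 2π(4.983×10⁻²⁷)/((3.204×10⁻¹⁹)(1.28×10⁻³)) ≈ 7.634×10⁻⁵ s.
pitch = v∥ T = (3.235×10⁶)(7.634×10⁻⁵) ≈ 247 m.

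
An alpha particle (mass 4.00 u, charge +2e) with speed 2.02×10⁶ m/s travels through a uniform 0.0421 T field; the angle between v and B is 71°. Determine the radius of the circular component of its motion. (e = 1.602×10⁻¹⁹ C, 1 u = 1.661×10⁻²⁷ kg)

r ≈ 0.941 m

v⊥ = v sinθ = 2.02×10⁶·sin71° ≈ 1.910×10⁶ m/s.
r = m v⊥/(|q|B) = (6.644×10⁻²⁷)(1.910×10⁶)/((3.204×10⁻¹⁹)(0.0421)) ≈ 0.941 m.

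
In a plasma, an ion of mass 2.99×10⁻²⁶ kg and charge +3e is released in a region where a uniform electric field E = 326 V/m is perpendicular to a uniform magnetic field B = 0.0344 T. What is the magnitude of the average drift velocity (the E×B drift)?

v_d ≈ 9480 m/s

The steady drift has the magnetic force balancing the electric force, so v_d = E/B.
v_d = 326/0.0344 = 9480 m/s.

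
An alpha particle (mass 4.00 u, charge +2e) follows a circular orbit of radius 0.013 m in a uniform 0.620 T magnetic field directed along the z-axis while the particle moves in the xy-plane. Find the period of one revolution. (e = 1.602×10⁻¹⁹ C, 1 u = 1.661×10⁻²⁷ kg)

The cyclotron period depends only on m, q, B: T = 2πm/(|q|B).
T = 2π(6.644×10⁻²⁷)/((3.204×10⁻¹⁹)(0.620)) ≈ 2.10×10⁻⁷ s.

T ≈ 2.10×10⁻⁷ s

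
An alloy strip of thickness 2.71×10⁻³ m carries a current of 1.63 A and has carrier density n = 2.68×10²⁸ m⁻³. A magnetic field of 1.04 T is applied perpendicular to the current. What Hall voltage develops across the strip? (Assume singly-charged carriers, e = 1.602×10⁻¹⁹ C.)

V_H = IB/(n e t).
V_H = (1.63)(1.04)/((2.68×10²⁸)(1.602×10⁻¹⁹)(2.71×10⁻³)) ≈ 1.46×10⁻⁷ V.

V_H ≈ 1.46×10⁻⁷ V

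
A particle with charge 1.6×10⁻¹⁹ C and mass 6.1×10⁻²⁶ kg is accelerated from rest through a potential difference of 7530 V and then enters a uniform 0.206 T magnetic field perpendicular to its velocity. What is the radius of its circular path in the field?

r ≈ 0.368 m

Acceleration: |q|V = ½mv² ⇒ v = √(2|q|V/m) = √(2·1.6×10⁻¹⁹·7530/6.1×10⁻²⁶) ≈ 1.988×10⁵ m/s.
In the field: r = mv/(|q|B) = (6.1×10⁻²⁶)(1.988×10⁵)/((1.6×10⁻¹⁹)(0.206)) ≈ 0.368 m.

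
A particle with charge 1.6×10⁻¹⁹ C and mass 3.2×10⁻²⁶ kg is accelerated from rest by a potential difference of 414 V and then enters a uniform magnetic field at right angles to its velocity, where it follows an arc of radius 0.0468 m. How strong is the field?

B ≈ 0.275 T

v = √(2|q|V/m) = √(2·1.6×10⁻¹⁹·414/3.2×10⁻²⁶) ≈ 6.434×10⁴ m/s.
B = mv/(|q|r) = (3.2×10⁻²⁶)(6.434×10⁴)/((1.6×10⁻¹⁹)(0.0468)) ≈ 0.275 T.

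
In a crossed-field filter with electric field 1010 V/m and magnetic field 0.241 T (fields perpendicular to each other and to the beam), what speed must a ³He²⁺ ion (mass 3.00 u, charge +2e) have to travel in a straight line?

Straight-line motion ⇒ electric and magnetic forces cancel, so E = vB.
v = E/B = 1010/0.241 = 4190 m/s.

v = 4190 m/s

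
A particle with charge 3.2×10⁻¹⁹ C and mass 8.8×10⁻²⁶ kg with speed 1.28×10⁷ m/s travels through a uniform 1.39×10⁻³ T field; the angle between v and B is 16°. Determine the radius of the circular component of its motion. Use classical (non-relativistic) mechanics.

v⊥ = v sinθ = 1.28×10⁷·sin16° ≈ 3.528×10⁶ m/s.
r = m v⊥/(|q|B) = (8.8×10⁻²⁶)(3.528×10⁶)/((3.2×10⁻¹⁹)(1.39×10⁻³)) ≈ 698 m.

r ≈ 698 m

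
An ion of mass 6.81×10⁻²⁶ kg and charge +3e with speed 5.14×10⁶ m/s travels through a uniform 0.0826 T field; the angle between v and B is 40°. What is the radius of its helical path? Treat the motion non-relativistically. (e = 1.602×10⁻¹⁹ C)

v⊥ = v sinθ = 5.14×10⁶·sin40° ≈ 3.304×10⁶ m/s.
r = m v⊥/(|q|B) = (6.81×10⁻²⁶)(3.304×10⁶)/((4.806×10⁻¹⁹)(0.0826)) ≈ 5.67 m.

r ≈ 5.67 m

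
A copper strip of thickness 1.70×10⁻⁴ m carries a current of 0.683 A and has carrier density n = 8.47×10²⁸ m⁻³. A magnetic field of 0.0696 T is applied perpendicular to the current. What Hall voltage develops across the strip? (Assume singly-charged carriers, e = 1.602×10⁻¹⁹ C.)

V_H = IB/(n e t).
V_H = (0.683)(0.0696)/((8.47×10²⁸)(1.602×10⁻¹⁹)(1.70×10⁻⁴)) ≈ 2.06×10⁻⁸ V.

V_H ≈ 2.06×10⁻⁸ V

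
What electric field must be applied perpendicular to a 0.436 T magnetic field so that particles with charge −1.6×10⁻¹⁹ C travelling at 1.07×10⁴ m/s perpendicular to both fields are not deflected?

For straight-line motion qE = qvB, so E = vB.
E = 1.07×10⁴ × 0.436 = 4670 V/m.

E = 4670 V/m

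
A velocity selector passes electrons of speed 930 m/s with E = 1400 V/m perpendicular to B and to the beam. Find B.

Balance of forces in the selector: qE = qvB ⇒ B = E/v.
B = 1400/930 = 1.5 T.

B = 1.5 T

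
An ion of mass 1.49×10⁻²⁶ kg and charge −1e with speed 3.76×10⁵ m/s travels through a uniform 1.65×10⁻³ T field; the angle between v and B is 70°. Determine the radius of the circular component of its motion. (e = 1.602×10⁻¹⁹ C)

r ≈ 19.9 m

v⊥ = v sinθ = 3.76×10⁵·sin70° ≈ 3.533×10⁵ m/s.
r = m v⊥/(|q|B) = (1.49×10⁻²⁶)(3.533×10⁵)/((1.602×10⁻¹⁹)(1.65×10⁻³)) ≈ 19.9 m.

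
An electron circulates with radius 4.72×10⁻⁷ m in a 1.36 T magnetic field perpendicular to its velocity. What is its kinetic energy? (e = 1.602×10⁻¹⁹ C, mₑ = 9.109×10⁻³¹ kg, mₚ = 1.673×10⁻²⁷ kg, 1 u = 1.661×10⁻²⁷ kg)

v = |q|Br/m, then KE = ½mv² = (qBr)²/(2m).
v = (1.602×10⁻¹⁹)(1.36)(4.72×10⁻⁷)/9.109×10⁻³¹ ≈ 1.129×10⁵ m/s.
KE = ½(9.109×10⁻³¹)(1.129×10⁵)² ≈ 5.80×10⁻²¹ J.

KE ≈ 5.80×10⁻²¹ J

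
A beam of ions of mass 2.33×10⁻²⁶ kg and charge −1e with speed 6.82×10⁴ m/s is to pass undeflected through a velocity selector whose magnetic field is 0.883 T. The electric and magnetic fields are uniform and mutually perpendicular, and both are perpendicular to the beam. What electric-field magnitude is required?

For straight-line motion qE = qvB, so E = vB.
E = 6.82×10⁴ × 0.883 = 6.02×10⁴ V/m.

E = 6.02×10⁴ V/m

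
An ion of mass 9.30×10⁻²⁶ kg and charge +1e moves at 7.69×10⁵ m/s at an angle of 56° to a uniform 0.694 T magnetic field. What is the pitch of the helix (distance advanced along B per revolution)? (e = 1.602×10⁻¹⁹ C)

p ≈ 2.26 m

v∥ = v cosθ = 7.69×10⁵·cos56° ≈ 4.300×10⁵ m/s.
T = 2πm/(|q|B) = 2π(9.30×10⁻²⁶)/((1.602×10⁻¹⁹)(0.694)) ≈ 5.256×10⁻⁶ s.
pitch = v∥ T = (4.300×10⁵)(5.256×10⁻⁶) ≈ 2.26 m.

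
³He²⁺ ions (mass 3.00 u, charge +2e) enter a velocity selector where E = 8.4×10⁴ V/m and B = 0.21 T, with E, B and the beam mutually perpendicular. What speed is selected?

Straight-line motion ⇒ electric and magnetic forces cancel, so E = vB.
v = E/B = 8.4×10⁴/0.21 = 4.0×10⁵ m/s.
The result is independent of the particle's charge and mass.

v = 4.0×10⁵ m/s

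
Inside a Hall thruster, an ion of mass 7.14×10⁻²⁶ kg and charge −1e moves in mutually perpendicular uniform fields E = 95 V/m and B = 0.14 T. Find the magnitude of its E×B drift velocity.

v_d ≈ 680 m/s

The E×B drift speed is v_d = E/B.
v_d = 95/0.14 = 680 m/s.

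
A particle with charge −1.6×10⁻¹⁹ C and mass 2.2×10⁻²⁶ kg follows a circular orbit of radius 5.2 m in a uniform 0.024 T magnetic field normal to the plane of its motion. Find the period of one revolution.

T ≈ 3.6×10⁻⁵ s

The cyclotron period depends only on m, q, B: T = 2πm/(|q|B).
T = 2π(2.2×10⁻²⁶)/((1.6×10⁻¹⁹)(0.024)) ≈ 3.6×10⁻⁵ s.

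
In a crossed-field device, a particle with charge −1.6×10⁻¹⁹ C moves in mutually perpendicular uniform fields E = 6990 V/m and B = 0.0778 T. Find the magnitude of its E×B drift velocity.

v_d ≈ 8.98×10⁴ m/s

In crossed fields the guiding centre drifts at v_d = |E×B|/B² = E/B, independent of charge and mass.
v_d = 6990/0.0778 = 8.98×10⁴ m/s.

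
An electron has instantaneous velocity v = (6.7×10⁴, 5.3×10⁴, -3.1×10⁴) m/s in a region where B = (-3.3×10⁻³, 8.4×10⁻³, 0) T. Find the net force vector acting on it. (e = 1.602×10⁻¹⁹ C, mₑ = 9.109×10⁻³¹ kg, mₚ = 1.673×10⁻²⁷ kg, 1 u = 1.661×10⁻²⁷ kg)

F ≈ (-4.17×10⁻¹⁷, -1.64×10⁻¹⁷, -1.18×10⁻¹⁶) N

v×B = (260, 102, 738) N/C.
F = q v×B = (−1.602×10⁻¹⁹ C)·(260, 102, 738) = (-4.17×10⁻¹⁷, -1.64×10⁻¹⁷, -1.18×10⁻¹⁶) N.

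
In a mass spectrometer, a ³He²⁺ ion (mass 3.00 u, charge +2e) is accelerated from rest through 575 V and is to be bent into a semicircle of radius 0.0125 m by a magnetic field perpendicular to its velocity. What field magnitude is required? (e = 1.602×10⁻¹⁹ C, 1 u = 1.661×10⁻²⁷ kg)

B ≈ 0.338 T

v = √(2|q|V/m) = √(2·3.204×10⁻¹⁹·575/4.983×10⁻²⁷) ≈ 2.719×10⁵ m/s.
B = mv/(|q|r) = (4.983×10⁻²⁷)(2.719×10⁵)/((3.204×10⁻¹⁹)(0.0125)) ≈ 0.338 T.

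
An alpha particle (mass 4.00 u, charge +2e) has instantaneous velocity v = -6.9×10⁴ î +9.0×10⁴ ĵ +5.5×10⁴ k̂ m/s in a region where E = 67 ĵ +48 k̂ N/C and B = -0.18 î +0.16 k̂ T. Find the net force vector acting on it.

v×B = (1.44×10⁴, 1140, 1.62×10⁴) N/C.
E + v×B = (1.44×10⁴, 1210, 1.62×10⁴) N/C.
F = q(E + v×B) = (3.204×10⁻¹⁹ C)·(1.44×10⁴, 1210, 1.62×10⁴) = (4.61×10⁻¹⁵, 3.87×10⁻¹⁶, 5.21×10⁻¹⁵) N.

F ≈ (4.61×10⁻¹⁵, 3.87×10⁻¹⁶, 5.21×10⁻¹⁵) N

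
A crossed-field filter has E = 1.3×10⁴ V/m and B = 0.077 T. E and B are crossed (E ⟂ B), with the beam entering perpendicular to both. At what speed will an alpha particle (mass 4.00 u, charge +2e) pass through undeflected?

For undeflected motion the electric and magnetic forces balance: qE = qvB.
v = E/B = 1.3×10⁴/0.077 = 1.7×10⁵ m/s.

v = 1.7×10⁵ m/s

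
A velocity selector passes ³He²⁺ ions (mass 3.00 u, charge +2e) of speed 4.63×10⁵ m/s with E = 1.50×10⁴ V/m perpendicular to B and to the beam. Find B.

Balance of forces in the selector: qE = qvB ⇒ B = E/v.
B = 1.50×10⁴/4.63×10⁵ = 0.0324 T.

B = 0.0324 T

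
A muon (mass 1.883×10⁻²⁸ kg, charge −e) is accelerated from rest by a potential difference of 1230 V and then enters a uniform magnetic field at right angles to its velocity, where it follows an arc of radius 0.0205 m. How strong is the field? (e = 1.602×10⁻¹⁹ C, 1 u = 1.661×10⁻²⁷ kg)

v = √(2|q|V/m) = √(2·1.602×10⁻¹⁹·1230/1.883×10⁻²⁸) ≈ 1.447×10⁶ m/s.
B = mv/(|q|r) = (1.883×10⁻²⁸)(1.447×10⁶)/((1.602×10⁻¹⁹)(0.0205)) ≈ 0.0829 T.

B ≈ 0.0829 T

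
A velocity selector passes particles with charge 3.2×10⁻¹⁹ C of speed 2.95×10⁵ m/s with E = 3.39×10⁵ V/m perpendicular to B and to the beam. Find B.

Balance of forces in the selector: qE = qvB ⇒ B = E/v.
B = 3.39×10⁵/2.95×10⁵ = 1.15 T.

B = 1.15 T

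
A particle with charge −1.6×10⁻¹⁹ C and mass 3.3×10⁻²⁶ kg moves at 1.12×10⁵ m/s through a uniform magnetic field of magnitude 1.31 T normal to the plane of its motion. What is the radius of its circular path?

r ≈ 0.0176 m

The magnetic force provides the centripetal force: |q|vB = mv²/r.
r = mv/(|q|B) = (3.3×10⁻²⁶)(1.12×10⁵)/((1.6×10⁻¹⁹)(1.31)) ≈ 0.0176 m.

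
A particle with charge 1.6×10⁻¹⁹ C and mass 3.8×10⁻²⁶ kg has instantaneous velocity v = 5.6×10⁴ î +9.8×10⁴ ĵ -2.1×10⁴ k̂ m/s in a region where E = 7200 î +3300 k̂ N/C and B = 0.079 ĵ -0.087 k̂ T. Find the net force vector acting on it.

v×B = (-6870, 4870, 4420) N/C.
E + v×B = (333, 4870, 7720) N/C.
F = q(E + v×B) = (1.6×10⁻¹⁹ C)·(333, 4870, 7720) = (5.33×10⁻¹⁷, 7.80×10⁻¹⁶, 1.24×10⁻¹⁵) N.

F ≈ (5.33×10⁻¹⁷, 7.80×10⁻¹⁶, 1.24×10⁻¹⁵) N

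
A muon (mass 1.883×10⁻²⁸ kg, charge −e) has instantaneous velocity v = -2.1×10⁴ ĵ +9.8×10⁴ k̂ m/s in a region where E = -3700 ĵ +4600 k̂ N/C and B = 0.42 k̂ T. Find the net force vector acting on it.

F ≈ (1.41×10⁻¹⁵, 5.93×10⁻¹⁶, -7.37×10⁻¹⁶) N

v×B = (-8820, 0, 0) N/C.
E + v×B = (-8820, -3700, 4600) N/C.
F = q(E + v×B) = (−1.602×10⁻¹⁹ C)·(-8820, -3700, 4600) = (1.41×10⁻¹⁵, 5.93×10⁻¹⁶, -7.37×10⁻¹⁶) N.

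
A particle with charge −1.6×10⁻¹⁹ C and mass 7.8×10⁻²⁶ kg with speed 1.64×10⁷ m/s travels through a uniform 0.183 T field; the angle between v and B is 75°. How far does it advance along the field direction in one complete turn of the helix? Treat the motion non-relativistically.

v∥ = v cosθ = 1.64×10⁷·cos75° ≈ 4.245×10⁶ m/s.
T = 2πm/(|q|B) = 2π(7.8×10⁻²⁶)/((1.6×10⁻¹⁹)(0.183)) ≈ 1.674×10⁻⁵ s.
pitch = v∥ T = (4.245×10⁶)(1.674×10⁻⁵) ≈ 71.0 m.

p ≈ 71.0 m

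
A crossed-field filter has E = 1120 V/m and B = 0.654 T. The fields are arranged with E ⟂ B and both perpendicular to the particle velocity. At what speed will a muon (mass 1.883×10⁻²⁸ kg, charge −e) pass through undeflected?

Straight-line motion ⇒ electric and magnetic forces cancel, so E = vB.
v = E/B = 1120/0.654 = 1710 m/s.

v = 1710 m/s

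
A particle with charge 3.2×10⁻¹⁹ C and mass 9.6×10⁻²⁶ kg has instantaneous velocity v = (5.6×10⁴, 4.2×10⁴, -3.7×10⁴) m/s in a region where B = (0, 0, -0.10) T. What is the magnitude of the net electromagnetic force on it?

v×B = (-4200, 5600, 0) N/C.
F = q v×B = (3.2×10⁻¹⁹ C)·(-4200, 5600, 0) = (-1.34×10⁻¹⁵, 1.79×10⁻¹⁵, 0) N.
|F| = 2.24×10⁻¹⁵ N.

|F| ≈ 2.24×10⁻¹⁵ N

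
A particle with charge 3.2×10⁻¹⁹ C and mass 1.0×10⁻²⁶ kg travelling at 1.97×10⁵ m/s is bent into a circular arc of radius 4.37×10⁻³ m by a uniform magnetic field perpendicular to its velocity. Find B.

B ≈ 1.41 T

From |q|vB = mv²/r, B = mv/(|q|r).
B = (1.0×10⁻²⁶)(1.97×10⁵)/((3.2×10⁻¹⁹)(4.37×10⁻³)) ≈ 1.41 T.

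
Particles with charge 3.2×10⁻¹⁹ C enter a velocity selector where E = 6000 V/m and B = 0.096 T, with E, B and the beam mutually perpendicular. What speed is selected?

Straight-line motion ⇒ electric and magnetic forces cancel, so E = vB.
v = E/B = 6000/0.096 = 6.2×10⁴ m/s.
The result is independent of the particle's charge and mass.

v = 6.2×10⁴ m/s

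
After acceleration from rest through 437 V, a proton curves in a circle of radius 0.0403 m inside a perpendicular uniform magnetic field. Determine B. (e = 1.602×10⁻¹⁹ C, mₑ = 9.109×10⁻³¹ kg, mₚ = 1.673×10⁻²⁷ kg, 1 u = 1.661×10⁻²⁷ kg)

B ≈ 0.0750 T

v = √(2|q|V/m) = √(2·1.602×10⁻¹⁹·437/1.673×10⁻²⁷) ≈ 2.893×10⁵ m/s.
B = mv/(|q|r) = (1.673×10⁻²⁷)(2.893×10⁵)/((1.602×10⁻¹⁹)(0.0403)) ≈ 0.0750 T.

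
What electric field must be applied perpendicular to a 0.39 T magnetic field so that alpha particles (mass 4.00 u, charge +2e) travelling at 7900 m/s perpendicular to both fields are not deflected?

E = 3100 V/m

For straight-line motion qE = qvB, so E = vB.
E = 7900 × 0.39 = 3100 V/m.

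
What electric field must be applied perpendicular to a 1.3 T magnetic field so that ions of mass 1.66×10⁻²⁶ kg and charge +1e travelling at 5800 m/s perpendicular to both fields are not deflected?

E = 7500 V/m

For straight-line motion qE = qvB, so E = vB.
E = 5800 × 1.3 = 7500 V/m.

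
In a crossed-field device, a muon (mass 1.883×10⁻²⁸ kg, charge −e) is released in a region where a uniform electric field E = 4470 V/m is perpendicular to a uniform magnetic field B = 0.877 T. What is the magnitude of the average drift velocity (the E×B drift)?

In crossed fields the guiding centre drifts at v_d = |E×B|/B² = E/B, independent of charge and mass.
v_d = 4470/0.877 = 5100 m/s.

v_d ≈ 5100 m/s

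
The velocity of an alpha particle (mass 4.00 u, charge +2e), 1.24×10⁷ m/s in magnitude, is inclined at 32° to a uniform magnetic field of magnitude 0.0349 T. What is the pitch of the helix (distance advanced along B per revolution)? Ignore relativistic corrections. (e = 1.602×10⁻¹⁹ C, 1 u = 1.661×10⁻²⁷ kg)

p ≈ 39.3 m

v∥ = v cosθ = 1.24×10⁷·cos32° ≈ 1.052×10⁷ m/s.
T = 2πm/(|q|B) = 2π(6.644×10⁻²⁷)/((3.204×10⁻¹⁹)(0.0349)) ≈ 3.733×10⁻⁶ s.
pitch = v∥ T = (1.052×10⁷)(3.733×10⁻⁶) ≈ 39.3 m.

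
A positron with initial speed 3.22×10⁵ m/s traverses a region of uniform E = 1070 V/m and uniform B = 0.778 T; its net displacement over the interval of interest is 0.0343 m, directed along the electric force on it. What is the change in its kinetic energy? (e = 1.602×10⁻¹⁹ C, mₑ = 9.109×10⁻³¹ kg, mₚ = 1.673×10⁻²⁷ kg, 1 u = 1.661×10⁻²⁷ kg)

ΔKE ≈ 5.88×10⁻¹⁸ J

The magnetic force is always ⟂ v and does no work; only the electric force changes KE.
ΔKE = F_E · d = |q|E d = (1.602×10⁻¹⁹)(1070)(0.0343) ≈ 5.88×10⁻¹⁸ J.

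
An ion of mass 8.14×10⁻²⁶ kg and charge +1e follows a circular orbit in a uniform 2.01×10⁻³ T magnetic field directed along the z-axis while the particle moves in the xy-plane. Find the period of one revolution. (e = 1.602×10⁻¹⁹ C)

T ≈ 1.59×10⁻³ s

The cyclotron period depends only on m, q, B: T = 2πm/(|q|B).
T = 2π(8.14×10⁻²⁶)/((1.602×10⁻¹⁹)(2.01×10⁻³)) ≈ 1.59×10⁻³ s.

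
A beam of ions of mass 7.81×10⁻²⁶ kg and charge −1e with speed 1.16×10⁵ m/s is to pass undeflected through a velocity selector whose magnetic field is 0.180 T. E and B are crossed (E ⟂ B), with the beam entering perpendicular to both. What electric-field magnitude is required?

For straight-line motion qE = qvB, so E = vB.
E = 1.16×10⁵ × 0.180 = 2.09×10⁴ V/m.

E = 2.09×10⁴ V/m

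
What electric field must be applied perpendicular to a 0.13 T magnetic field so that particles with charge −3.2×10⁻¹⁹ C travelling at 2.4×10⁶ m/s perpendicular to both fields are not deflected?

For straight-line motion qE = qvB, so E = vB.
E = 2.4×10⁶ × 0.13 = 3.1×10⁵ V/m.

E = 3.1×10⁵ V/m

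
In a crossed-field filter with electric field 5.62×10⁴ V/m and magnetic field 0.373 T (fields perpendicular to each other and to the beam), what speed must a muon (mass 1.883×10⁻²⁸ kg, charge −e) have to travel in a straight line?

v = 1.51×10⁵ m/s

Straight-line motion ⇒ electric and magnetic forces cancel, so E = vB.
v = E/B = 5.62×10⁴/0.373 = 1.51×10⁵ m/s.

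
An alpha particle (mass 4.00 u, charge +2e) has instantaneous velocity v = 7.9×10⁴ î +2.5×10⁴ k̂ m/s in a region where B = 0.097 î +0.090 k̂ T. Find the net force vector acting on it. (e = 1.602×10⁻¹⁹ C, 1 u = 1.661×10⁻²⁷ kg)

v×B = (0, -4680, 0) N/C.
F = q v×B = (3.204×10⁻¹⁹ C)·(0, -4680, 0) = (0, -1.50×10⁻¹⁵, 0) N.

F ≈ (0, -1.50×10⁻¹⁵, 0) N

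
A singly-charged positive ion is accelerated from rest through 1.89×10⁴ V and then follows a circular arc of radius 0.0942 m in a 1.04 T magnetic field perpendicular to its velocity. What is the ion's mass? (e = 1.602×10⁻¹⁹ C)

m ≈ 4.07×10⁻²⁶ kg

Combine |q|V = ½mv² and r = mv/(|q|B): eliminate v to get m = qB²r²/(2V).
m = (1.602×10⁻¹⁹)(1.04)²(0.0942)²/(2·1.89×10⁴) ≈ 4.07×10⁻²⁶ kg.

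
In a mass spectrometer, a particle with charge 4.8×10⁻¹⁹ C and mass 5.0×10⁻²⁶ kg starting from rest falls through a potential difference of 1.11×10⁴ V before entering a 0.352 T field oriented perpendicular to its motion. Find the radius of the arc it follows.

r ≈ 0.137 m

Acceleration: |q|V = ½mv² ⇒ v = √(2|q|V/m) = √(2·4.8×10⁻¹⁹·1.11×10⁴/5.0×10⁻²⁶) ≈ 4.616×10⁵ m/s.
In the field: r = mv/(|q|B) = (5.0×10⁻²⁶)(4.616×10⁵)/((4.8×10⁻¹⁹)(0.352)) ≈ 0.137 m.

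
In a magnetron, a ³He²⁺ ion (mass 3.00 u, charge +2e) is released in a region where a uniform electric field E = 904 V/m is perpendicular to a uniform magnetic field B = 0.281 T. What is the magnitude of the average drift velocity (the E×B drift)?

v_d ≈ 3220 m/s

In crossed fields the guiding centre drifts at v_d = |E×B|/B² = E/B, independent of charge and mass.
v_d = 904/0.281 = 3220 m/s.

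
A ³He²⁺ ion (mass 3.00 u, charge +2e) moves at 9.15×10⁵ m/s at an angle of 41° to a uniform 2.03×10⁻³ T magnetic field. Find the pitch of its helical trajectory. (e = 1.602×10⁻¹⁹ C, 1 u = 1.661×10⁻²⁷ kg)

p ≈ 33.2 m

v∥ = v cosθ = 9.15×10⁵·cos41° ≈ 6.906×10⁵ m/s.
T = 2πm/(|q|B) = 2π(4.983×10⁻²⁷)/((3.204×10⁻¹⁹)(2.03×10⁻³)) ≈ 4.814×10⁻⁵ s.
pitch = v∥ T = (6.906×10⁵)(4.814×10⁻⁵) ≈ 33.2 m.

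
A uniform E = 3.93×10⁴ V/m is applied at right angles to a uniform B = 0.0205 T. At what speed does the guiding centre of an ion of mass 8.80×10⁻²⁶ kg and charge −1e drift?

The E×B drift speed is v_d = E/B.
v_d = 3.93×10⁴/0.0205 = 1.92×10⁶ m/s.

v_d ≈ 1.92×10⁶ m/s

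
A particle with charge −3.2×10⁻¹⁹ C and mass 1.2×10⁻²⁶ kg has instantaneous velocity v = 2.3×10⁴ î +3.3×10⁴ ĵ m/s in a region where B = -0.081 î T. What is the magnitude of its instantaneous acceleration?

v×B = (0, 0, 2670) N/C.
F = q v×B = (−3.2×10⁻¹⁹ C)·(0, 0, 2670) = (0, 0, -8.55×10⁻¹⁶) N.
|a| = |F|/m = 8.554×10⁻¹⁶/1.2×10⁻²⁶ ≈ 7.13×10¹⁰ m/s².

|a| ≈ 7.13×10¹⁰ m/s²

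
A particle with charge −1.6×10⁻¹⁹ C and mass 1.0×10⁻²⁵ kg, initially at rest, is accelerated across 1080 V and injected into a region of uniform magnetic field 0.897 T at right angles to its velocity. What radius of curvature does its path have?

Acceleration: |q|V = ½mv² ⇒ v = √(2|q|V/m) = √(2·1.6×10⁻¹⁹·1080/1.0×10⁻²⁵) ≈ 5.879×10⁴ m/s.
In the field: r = mv/(|q|B) = (1.0×10⁻²⁵)(5.879×10⁴)/((1.6×10⁻¹⁹)(0.897)) ≈ 0.0410 m.

r ≈ 0.0410 m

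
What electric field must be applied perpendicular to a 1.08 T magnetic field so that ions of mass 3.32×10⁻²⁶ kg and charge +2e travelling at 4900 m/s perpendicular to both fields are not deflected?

E = 5290 V/m

For straight-line motion qE = qvB, so E = vB.
E = 4900 × 1.08 = 5290 V/m.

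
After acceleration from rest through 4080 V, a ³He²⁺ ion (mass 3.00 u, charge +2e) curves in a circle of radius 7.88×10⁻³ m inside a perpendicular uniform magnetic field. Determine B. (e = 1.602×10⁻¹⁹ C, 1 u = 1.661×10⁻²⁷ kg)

B ≈ 1.43 T

v = √(2|q|V/m) = √(2·3.204×10⁻¹⁹·4080/4.983×10⁻²⁷) ≈ 7.243×10⁵ m/s.
B = mv/(|q|r) = (4.983×10⁻²⁷)(7.243×10⁵)/((3.204×10⁻¹⁹)(7.88×10⁻³)) ≈ 1.43 T.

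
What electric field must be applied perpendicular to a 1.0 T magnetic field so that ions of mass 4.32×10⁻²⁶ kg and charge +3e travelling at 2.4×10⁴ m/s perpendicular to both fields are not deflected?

For straight-line motion qE = qvB, so E = vB.
E = 2.4×10⁴ × 1.0 = 2.4×10⁴ V/m.

E = 2.4×10⁴ V/m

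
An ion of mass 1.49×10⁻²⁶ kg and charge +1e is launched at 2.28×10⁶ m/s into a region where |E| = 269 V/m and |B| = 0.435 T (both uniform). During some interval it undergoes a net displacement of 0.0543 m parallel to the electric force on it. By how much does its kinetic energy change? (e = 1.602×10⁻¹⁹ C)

The magnetic force is always ⟂ v and does no work; only the electric force changes KE.
ΔKE = F_E · d = |q|E d = (1.602×10⁻¹⁹)(269)(0.0543) ≈ 2.34×10⁻¹⁸ J.

ΔKE ≈ 2.34×10⁻¹⁸ J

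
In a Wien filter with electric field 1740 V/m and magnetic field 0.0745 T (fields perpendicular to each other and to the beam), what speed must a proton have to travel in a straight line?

v = 2.34×10⁴ m/s

Zero net Lorentz force requires |qE| = |q v×B|, i.e. E = vB.
v = E/B = 1740/0.0745 = 2.34×10⁴ m/s.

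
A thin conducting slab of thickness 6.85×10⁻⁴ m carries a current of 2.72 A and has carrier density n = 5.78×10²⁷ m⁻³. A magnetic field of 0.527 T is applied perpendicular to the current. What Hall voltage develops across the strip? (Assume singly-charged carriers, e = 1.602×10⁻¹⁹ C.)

V_H = IB/(n e t).
V_H = (2.72)(0.527)/((5.78×10²⁷)(1.602×10⁻¹⁹)(6.85×10⁻⁴)) ≈ 2.26×10⁻⁶ V.

V_H ≈ 2.26×10⁻⁶ V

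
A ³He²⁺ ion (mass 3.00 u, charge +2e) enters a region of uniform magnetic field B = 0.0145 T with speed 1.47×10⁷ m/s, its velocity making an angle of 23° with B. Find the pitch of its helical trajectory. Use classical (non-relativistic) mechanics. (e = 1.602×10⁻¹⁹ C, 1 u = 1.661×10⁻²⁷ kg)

v∥ = v cosθ = 1.47×10⁷·cos23° ≈ 1.353×10⁷ m/s.
T = 2πm/(|q|B) = 2π(4.983×10⁻²⁷)/((3.204×10⁻¹⁹)(0.0145)) ≈ 6.739×10⁻⁶ s.
pitch = v∥ T = (1.353×10⁷)(6.739×10⁻⁶) ≈ 91.2 m.

p ≈ 91.2 m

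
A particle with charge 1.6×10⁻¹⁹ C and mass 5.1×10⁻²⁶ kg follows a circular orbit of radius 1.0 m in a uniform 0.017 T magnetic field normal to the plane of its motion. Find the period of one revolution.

T ≈ 1.2×10⁻⁴ s

The cyclotron period depends only on m, q, B: T = 2πm/(|q|B).
T = 2π(5.1×10⁻²⁶)/((1.6×10⁻¹⁹)(0.017)) ≈ 1.2×10⁻⁴ s.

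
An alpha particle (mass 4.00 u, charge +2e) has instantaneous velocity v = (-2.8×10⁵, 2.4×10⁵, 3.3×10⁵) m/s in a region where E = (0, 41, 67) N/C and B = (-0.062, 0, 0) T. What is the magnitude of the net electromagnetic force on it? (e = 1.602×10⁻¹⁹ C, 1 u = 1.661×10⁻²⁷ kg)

v×B = (0, -2.05×10⁴, 1.49×10⁴) N/C.
E + v×B = (0, -2.04×10⁴, 1.49×10⁴) N/C.
F = q(E + v×B) = (3.204×10⁻¹⁹ C)·(0, -2.04×10⁴, 1.49×10⁴) = (0, -6.54×10⁻¹⁵, 4.79×10⁻¹⁵) N.
|F| = 8.11×10⁻¹⁵ N.

|F| ≈ 8.11×10⁻¹⁵ N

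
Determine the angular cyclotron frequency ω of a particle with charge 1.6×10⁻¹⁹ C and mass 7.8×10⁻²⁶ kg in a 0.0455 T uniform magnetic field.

ω = |q|B/m.
ω = (1.6×10⁻¹⁹)(0.0455)/7.8×10⁻²⁶ ≈ 9.33×10⁴ rad/s.

ω ≈ 9.33×10⁴ rad/s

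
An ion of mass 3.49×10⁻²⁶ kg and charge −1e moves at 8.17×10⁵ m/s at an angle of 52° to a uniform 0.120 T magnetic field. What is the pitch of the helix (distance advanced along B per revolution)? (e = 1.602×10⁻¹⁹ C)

v∥ = v cosθ = 8.17×10⁵·cos52° ≈ 5.030×10⁵ m/s.
T = 2πm/(|q|B) = 2π(3.49×10⁻²⁶)/((1.602×10⁻¹⁹)(0.120)) ≈ 1.141×10⁻⁵ s.
pitch = v∥ T = (5.030×10⁵)(1.141×10⁻⁵) ≈ 5.74 m.

p ≈ 5.74 m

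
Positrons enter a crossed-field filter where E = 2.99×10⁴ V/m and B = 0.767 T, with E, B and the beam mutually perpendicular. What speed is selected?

v = 3.90×10⁴ m/s

For undeflected motion the electric and magnetic forces balance: qE = qvB.
v = E/B = 2.99×10⁴/0.767 = 3.90×10⁴ m/s.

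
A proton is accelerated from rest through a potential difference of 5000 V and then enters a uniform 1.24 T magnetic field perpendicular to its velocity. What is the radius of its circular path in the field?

r ≈ 8.24×10⁻³ m

Acceleration: |q|V = ½mv² ⇒ v = √(2|q|V/m) = √(2·1.602×10⁻¹⁹·5000/1.673×10⁻²⁷) ≈ 9.786×10⁵ m/s.
In the field: r = mv/(|q|B) = (1.673×10⁻²⁷)(9.786×10⁵)/((1.602×10⁻¹⁹)(1.24)) ≈ 8.24×10⁻³ m.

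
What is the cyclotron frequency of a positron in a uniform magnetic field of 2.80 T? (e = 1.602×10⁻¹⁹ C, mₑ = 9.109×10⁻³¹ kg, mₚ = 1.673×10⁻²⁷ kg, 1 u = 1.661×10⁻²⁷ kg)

f ≈ 7.84×10¹⁰ Hz

f = |q|B/(2πm).
f = (1.602×10⁻¹⁹)(2.80)/(2π·9.109×10⁻³¹) ≈ 7.84×10¹⁰ Hz.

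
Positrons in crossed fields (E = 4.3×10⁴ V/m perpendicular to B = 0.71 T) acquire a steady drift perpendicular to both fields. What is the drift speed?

The E×B drift speed is v_d = E/B.
v_d = 4.3×10⁴/0.71 = 6.1×10⁴ m/s.

v_d ≈ 6.1×10⁴ m/s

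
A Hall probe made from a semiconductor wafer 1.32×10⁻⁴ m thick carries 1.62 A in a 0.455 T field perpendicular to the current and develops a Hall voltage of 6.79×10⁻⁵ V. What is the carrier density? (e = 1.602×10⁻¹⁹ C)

From V_H = IB/(n e t), n = IB/(V_H e t).
n = (1.62)(0.455)/((6.79×10⁻⁵)(1.602×10⁻¹⁹)(1.32×10⁻⁴)) ≈ 5.13×10²⁶ m⁻³.

n ≈ 5.13×10²⁶ m⁻³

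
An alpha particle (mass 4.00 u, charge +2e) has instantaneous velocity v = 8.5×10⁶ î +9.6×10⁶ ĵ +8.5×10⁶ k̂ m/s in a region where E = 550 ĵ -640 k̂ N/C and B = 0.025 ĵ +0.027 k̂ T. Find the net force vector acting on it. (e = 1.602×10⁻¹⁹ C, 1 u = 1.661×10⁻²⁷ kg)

v×B = (4.67×10⁴, -2.30×10⁵, 2.12×10⁵) N/C.
E + v×B = (4.67×10⁴, -2.29×10⁵, 2.12×10⁵) N/C.
F = q(E + v×B) = (3.204×10⁻¹⁹ C)·(4.67×10⁴, -2.29×10⁵, 2.12×10⁵) = (1.50×10⁻¹⁴, -7.34×10⁻¹⁴, 6.79×10⁻¹⁴) N.

F ≈ (1.50×10⁻¹⁴, -7.34×10⁻¹⁴, 6.79×10⁻¹⁴) N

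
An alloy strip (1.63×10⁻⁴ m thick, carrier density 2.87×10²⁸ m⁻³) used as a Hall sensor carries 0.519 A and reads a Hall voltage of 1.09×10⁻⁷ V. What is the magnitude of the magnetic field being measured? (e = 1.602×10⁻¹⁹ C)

From V_H = IB/(n e t), B = V_H n e t / I.
B = (1.09×10⁻⁷)(2.87×10²⁸)(1.602×10⁻¹⁹)(1.63×10⁻⁴)/0.519 ≈ 0.157 T.

B ≈ 0.157 T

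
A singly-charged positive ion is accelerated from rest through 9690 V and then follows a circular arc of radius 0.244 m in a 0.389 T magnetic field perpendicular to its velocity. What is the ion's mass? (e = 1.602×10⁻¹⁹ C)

m ≈ 7.45×10⁻²⁶ kg

Combine |q|V = ½mv² and r = mv/(|q|B): eliminate v to get m = qB²r²/(2V).
m = (1.602×10⁻¹⁹)(0.389)²(0.244)²/(2·9690) ≈ 7.45×10⁻²⁶ kg.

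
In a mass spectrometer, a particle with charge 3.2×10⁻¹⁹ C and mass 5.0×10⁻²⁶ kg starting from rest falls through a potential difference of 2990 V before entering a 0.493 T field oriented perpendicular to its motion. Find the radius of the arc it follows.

Acceleration: |q|V = ½mv² ⇒ v = √(2|q|V/m) = √(2·3.2×10⁻¹⁹·2990/5.0×10⁻²⁶) ≈ 1.956×10⁵ m/s.
In the field: r = mv/(|q|B) = (5.0×10⁻²⁶)(1.956×10⁵)/((3.2×10⁻¹⁹)(0.493)) ≈ 0.0620 m.

r ≈ 0.0620 m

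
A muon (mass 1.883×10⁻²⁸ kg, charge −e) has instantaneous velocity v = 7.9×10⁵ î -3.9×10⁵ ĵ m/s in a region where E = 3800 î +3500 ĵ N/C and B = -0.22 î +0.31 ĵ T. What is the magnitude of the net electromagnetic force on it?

v×B = (0, 0, 1.59×10⁵) N/C.
E + v×B = (3800, 3500, 1.59×10⁵) N/C.
F = q(E + v×B) = (−1.602×10⁻¹⁹ C)·(3800, 3500, 1.59×10⁵) = (-6.09×10⁻¹⁶, -5.61×10⁻¹⁶, -2.55×10⁻¹⁴) N.
|F| = 2.55×10⁻¹⁴ N.

|F| ≈ 2.55×10⁻¹⁴ N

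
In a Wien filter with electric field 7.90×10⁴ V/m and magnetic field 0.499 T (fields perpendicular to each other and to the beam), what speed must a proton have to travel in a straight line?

For undeflected motion the electric and magnetic forces balance: qE = qvB.
v = E/B = 7.90×10⁴/0.499 = 1.58×10⁵ m/s.
The result is independent of the particle's charge and mass.

v = 1.58×10⁵ m/s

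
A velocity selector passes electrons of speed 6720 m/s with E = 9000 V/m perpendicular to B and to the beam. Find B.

B = 1.34 T

Balance of forces in the selector: qE = qvB ⇒ B = E/v.
B = 9000/6720 = 1.34 T.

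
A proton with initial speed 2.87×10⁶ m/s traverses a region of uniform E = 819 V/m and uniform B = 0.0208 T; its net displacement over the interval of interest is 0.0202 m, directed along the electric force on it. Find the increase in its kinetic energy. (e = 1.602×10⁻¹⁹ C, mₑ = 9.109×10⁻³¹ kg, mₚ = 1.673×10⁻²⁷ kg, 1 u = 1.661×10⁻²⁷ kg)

The magnetic force is always ⟂ v and does no work; only the electric force changes KE.
ΔKE = F_E · d = |q|E d = (1.602×10⁻¹⁹)(819)(0.0202) ≈ 2.65×10⁻¹⁸ J.

ΔKE ≈ 2.65×10⁻¹⁸ J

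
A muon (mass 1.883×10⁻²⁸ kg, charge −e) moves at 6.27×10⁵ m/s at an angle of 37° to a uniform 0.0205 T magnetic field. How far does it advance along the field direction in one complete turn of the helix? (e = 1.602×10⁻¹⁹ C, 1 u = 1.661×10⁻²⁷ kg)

p ≈ 0.180 m

v∥ = v cosθ = 6.27×10⁵·cos37° ≈ 5.007×10⁵ m/s.
T = 2πm/(|q|B) = 2π(1.883×10⁻²⁸)/((1.602×10⁻¹⁹)(0.0205)) ≈ 3.603×10⁻⁷ s.
pitch = v∥ T = (5.007×10⁵)(3.603×10⁻⁷) ≈ 0.180 m.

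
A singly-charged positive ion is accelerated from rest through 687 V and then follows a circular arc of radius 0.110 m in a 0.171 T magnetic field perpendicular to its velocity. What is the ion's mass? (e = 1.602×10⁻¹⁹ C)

Combine |q|V = ½mv² and r = mv/(|q|B): eliminate v to get m = qB²r²/(2V).
m = (1.602×10⁻¹⁹)(0.171)²(0.110)²/(2·687) ≈ 4.13×10⁻²⁶ kg.

m ≈ 4.13×10⁻²⁶ kg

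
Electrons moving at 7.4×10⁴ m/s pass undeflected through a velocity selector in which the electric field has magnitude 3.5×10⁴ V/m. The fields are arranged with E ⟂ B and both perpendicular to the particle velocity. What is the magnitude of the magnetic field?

B = 0.47 T

Balance of forces in the selector: qE = qvB ⇒ B = E/v.
B = 3.5×10⁴/7.4×10⁴ = 0.47 T.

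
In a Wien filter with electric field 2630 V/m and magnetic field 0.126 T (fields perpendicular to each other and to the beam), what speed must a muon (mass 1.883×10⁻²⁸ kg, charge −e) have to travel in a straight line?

Straight-line motion ⇒ electric and magnetic forces cancel, so E = vB.
v = E/B = 2630/0.126 = 2.09×10⁴ m/s.

v = 2.09×10⁴ m/s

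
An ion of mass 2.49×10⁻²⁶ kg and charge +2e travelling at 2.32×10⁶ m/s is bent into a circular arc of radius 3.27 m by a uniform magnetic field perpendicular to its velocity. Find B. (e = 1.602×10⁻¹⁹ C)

B ≈ 0.0551 T

From |q|vB = mv²/r, B = mv/(|q|r).
B = (2.49×10⁻²⁶)(2.32×10⁶)/((3.204×10⁻¹⁹)(3.27)) ≈ 0.0551 T.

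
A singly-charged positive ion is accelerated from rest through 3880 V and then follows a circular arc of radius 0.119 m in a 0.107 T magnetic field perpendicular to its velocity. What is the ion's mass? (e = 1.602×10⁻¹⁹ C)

Combine |q|V = ½mv² and r = mv/(|q|B): eliminate v to get m = qB²r²/(2V).
m = (1.602×10⁻¹⁹)(0.107)²(0.119)²/(2·3880) ≈ 3.35×10⁻²⁷ kg.

m ≈ 3.35×10⁻²⁷ kg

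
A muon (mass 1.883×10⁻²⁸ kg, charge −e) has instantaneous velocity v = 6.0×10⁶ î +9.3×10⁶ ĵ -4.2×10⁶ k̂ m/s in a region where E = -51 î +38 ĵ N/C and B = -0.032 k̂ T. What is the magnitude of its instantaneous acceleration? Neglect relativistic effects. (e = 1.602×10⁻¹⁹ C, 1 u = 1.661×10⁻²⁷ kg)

|a| ≈ 3.01×10¹⁴ m/s²

v×B = (-2.98×10⁵, 1.92×10⁵, 0) N/C.
E + v×B = (-2.98×10⁵, 1.92×10⁵, 0) N/C.
F = q(E + v×B) = (−1.602×10⁻¹⁹ C)·(-2.98×10⁵, 1.92×10⁵, 0) = (4.77×10⁻¹⁴, -3.08×10⁻¹⁴, 0) N.
|a| = |F|/m = 5.675×10⁻¹⁴/1.883×10⁻²⁸ ≈ 3.01×10¹⁴ m/s².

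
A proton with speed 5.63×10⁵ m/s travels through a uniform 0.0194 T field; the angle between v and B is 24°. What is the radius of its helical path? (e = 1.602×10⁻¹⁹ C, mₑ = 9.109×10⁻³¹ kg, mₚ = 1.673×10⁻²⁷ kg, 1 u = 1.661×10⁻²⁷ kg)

r ≈ 0.123 m

v⊥ = v sinθ = 5.63×10⁵·sin24° ≈ 2.290×10⁵ m/s.
r = m v⊥/(|q|B) = (1.673×10⁻²⁷)(2.290×10⁵)/((1.602×10⁻¹⁹)(0.0194)) ≈ 0.123 m.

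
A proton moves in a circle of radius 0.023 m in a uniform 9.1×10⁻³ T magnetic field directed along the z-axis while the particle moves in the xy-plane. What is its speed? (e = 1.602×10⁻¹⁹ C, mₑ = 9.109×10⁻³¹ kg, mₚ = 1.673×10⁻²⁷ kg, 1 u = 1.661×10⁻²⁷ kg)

v ≈ 2.0×10⁴ m/s

From |q|vB = mv²/r, v = |q|Br/m.
v = (1.602×10⁻¹⁹)(9.1×10⁻³)(0.023)/1.673×10⁻²⁷ ≈ 2.0×10⁴ m/s.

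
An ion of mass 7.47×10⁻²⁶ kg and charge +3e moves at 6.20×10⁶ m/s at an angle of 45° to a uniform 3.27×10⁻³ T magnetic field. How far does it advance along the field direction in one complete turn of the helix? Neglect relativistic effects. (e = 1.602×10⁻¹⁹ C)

v∥ = v cosθ = 6.20×10⁶·cos45° ≈ 4.384×10⁶ m/s.
T = 2πm/(|q|B) = 2π(7.47×10⁻²⁶)/((4.806×10⁻¹⁹)(3.27×10⁻³)) ≈ 2.987×10⁻⁴ s.
pitch = v∥ T = (4.384×10⁶)(2.987×10⁻⁴) ≈ 1310 m.

p ≈ 1310 m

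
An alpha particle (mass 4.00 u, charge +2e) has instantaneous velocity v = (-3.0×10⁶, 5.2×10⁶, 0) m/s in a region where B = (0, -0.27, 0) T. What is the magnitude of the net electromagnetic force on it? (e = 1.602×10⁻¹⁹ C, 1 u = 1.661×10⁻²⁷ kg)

v×B = (0, 0, 8.10×10⁵) N/C.
F = q v×B = (3.204×10⁻¹⁹ C)·(0, 0, 8.10×10⁵) = (0, 0, 2.60×10⁻¹³) N.
|F| = 2.60×10⁻¹³ N.

|F| ≈ 2.60×10⁻¹³ N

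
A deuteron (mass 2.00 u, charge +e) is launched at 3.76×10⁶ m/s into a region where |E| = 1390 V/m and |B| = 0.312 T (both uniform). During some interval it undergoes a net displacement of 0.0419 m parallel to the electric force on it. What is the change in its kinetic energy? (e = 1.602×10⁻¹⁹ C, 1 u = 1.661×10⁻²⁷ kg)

The magnetic force is always ⟂ v and does no work; only the electric force changes KE.
ΔKE = F_E · d = |q|E d = (1.602×10⁻¹⁹)(1390)(0.0419) ≈ 9.33×10⁻¹⁸ J.

ΔKE ≈ 9.33×10⁻¹⁸ J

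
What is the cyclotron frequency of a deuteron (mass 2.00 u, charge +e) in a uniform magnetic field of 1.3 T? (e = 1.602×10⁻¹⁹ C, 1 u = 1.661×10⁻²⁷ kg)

f = |q|B/(2πm).
f = (1.602×10⁻¹⁹)(1.3)/(2π·3.322×10⁻²⁷) ≈ 1.0×10⁷ Hz.

f ≈ 1.0×10⁷ Hz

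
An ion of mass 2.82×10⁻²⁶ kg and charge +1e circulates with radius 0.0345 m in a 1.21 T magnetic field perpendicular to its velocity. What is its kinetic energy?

KE ≈ 7.93×10⁻¹⁶ J

v = |q|Br/m, then KE = ½mv² = (qBr)²/(2m).
v = (1.602×10⁻¹⁹)(1.21)(0.0345)/2.82×10⁻²⁶ ≈ 2.371×10⁵ m/s.
KE = ½(2.82×10⁻²⁶)(2.371×10⁵)² ≈ 7.93×10⁻¹⁶ J.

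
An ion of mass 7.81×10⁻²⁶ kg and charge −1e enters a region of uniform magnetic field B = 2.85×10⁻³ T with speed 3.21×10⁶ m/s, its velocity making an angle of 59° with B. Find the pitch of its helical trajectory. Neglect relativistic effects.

p ≈ 1780 m

v∥ = v cosθ = 3.21×10⁶·cos59° ≈ 1.653×10⁶ m/s.
T = 2πm/(|q|B) = 2π(7.81×10⁻²⁶)/((1.602×10⁻¹⁹)(2.85×10⁻³)) ≈ 1.075×10⁻³ s.
pitch = v∥ T = (1.653×10⁶)(1.075×10⁻³) ≈ 1780 m.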